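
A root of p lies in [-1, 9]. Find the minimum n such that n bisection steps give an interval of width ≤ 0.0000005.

25

Width after n steps is 10/2^n. Need 2^n ≥ 10/0.0000005 = 20000000.
2^24 = 16777216 < 20000000 ≤ 2^25 = 33554432, so n = 25.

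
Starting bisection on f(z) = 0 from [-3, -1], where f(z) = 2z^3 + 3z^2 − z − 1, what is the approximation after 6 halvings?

midpoint -2: f = -3 < 0 → [-2, -1]
midpoint -1.5: f = 0.5 > 0 → [-2, -1.5]
midpoint -1.75: f = -0.78125 < 0 → [-1.75, -1.5]
midpoint -1.625: f = -0.0352 < 0 → [-1.625, -1.5]
midpoint -1.5625: f = 0.2573 > 0 → [-1.625, -1.5625]
midpoint -1.59375: f = 0.1175 > 0 → [-1.625, -1.59375]

-1.59375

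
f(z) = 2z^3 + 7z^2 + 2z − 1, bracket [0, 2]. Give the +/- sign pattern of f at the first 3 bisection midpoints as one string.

++-

f(1) = 10 > 0, so the root lies in [0, 1]
f(0.5) = 2 > 0, so the root lies in [0, 0.5]
f(0.25) = -0.03125 < 0, so the root lies in [0.25, 0.5]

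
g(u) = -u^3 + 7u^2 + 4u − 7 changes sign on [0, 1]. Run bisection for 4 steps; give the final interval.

[0.75, 0.8125]

u = 0.5 gives g = -3.375, negative; keep [0.5, 1]
u = 0.75 gives g = -0.484375, negative; keep [0.75, 1]
u = 0.875 gives g = 1.189453, positive; keep [0.75, 0.875]
u = 0.8125 gives g = 0.3347, positive; keep [0.75, 0.8125]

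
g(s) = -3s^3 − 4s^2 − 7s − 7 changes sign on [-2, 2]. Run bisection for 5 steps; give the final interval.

[-1.125, -1]

s = 0 gives g = -7, negative; keep [-2, 0]
s = -1 gives g = -1, negative; keep [-2, -1]
s = -1.5 gives g = 4.625, positive; keep [-1.5, -1]
s = -1.25 gives g = 1.3594, positive; keep [-1.25, -1]
s = -1.125 gives g = 0.084, positive; keep [-1.125, -1]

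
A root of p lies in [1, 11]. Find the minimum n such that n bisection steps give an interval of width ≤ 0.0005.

Width after n steps is 10/2^n. Need 2^n ≥ 10/0.0005 = 20000.
2^14 = 16384 < 20000 ≤ 2^15 = 32768, so n = 15.

15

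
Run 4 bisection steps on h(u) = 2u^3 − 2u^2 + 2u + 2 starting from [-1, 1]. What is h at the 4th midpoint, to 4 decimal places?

u = 0 gives h = 2, positive; keep [-1, 0]
u = -0.5 gives h = 0.25, positive; keep [-1, -0.5]
u = -0.75 gives h = -1.46875, negative; keep [-0.75, -0.5]
u = -0.625 gives h = -0.5195, negative; keep [-0.625, -0.5]

-0.5195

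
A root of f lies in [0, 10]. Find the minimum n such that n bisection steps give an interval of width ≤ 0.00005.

Width after n steps is 10/2^n. Need 2^n ≥ 10/0.00005 = 200000.
2^17 = 131072 < 200000 ≤ 2^18 = 262144, so n = 18.

18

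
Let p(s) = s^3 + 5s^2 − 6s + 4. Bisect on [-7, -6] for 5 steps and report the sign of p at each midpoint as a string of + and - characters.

midpoint -6.5: p = -20.375 < 0 → [-6.5, -6]
midpoint -6.25: p = -7.328125 < 0 → [-6.25, -6]
midpoint -6.125: p = -1.455078 < 0 → [-6.125, -6]
midpoint -6.0625: p = 1.324 > 0 → [-6.125, -6.0625]
midpoint -6.09375: p = -0.0526 < 0 → [-6.09375, -6.0625]

---+-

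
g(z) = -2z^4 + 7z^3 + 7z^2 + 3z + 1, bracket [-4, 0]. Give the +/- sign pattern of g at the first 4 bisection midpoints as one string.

--+-

m = -2, g(m) = -65 (−); new bracket [-2, 0]
m = -1, g(m) = -4 (−); new bracket [-1, 0]
m = -0.5, g(m) = 0.25 (+); new bracket [-1, -0.5]
m = -0.75, g(m) = -0.8984 (−); new bracket [-0.75, -0.5]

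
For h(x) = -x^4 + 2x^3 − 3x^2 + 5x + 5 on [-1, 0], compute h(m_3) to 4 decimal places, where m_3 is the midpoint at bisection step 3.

x = -0.5 gives h = 1.4375, positive; keep [-1, -0.5]
x = -0.75 gives h = -1.597656, negative; keep [-0.75, -0.5]
x = -0.625 gives h = 0.062256, positive; keep [-0.75, -0.625]

0.0623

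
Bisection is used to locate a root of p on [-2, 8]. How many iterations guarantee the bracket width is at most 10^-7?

27

Width after n steps is 10/2^n. Need 2^n ≥ 10/10^-7 = 100000000.
2^26 = 67108864 < 100000000 ≤ 2^27 = 134217728, so n = 27.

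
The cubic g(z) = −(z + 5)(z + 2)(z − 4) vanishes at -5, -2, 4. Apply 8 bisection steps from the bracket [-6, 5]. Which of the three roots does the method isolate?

4

z = -0.5 gives g = 30.375, positive; keep [-0.5, 5]
z = 2.25 gives g = 53.921875, positive; keep [2.25, 5]
z = 3.625 gives g = 18.193359, positive; keep [3.625, 5]
z = 4.3125 gives g = -18.3704, negative; keep [3.625, 4.3125]
z = 3.96875 gives g = 1.6729, positive; keep [3.96875, 4.3125]
z = 4.140625 gives g = -7.8932, negative; keep [3.96875, 4.140625]
z = 4.0546875 gives g = -2.9981, negative; keep [3.96875, 4.0546875]
z = 4.01171875 gives g = -0.6349, negative; keep [3.96875, 4.01171875]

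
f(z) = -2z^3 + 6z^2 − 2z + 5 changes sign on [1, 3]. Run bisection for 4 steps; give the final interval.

[2.875, 3]

f(2) = 9 > 0, so the root lies in [2, 3]
f(2.5) = 6.25 > 0, so the root lies in [2.5, 3]
f(2.75) = 3.28125 > 0, so the root lies in [2.75, 3]
f(2.875) = 1.3164 > 0, so the root lies in [2.875, 3]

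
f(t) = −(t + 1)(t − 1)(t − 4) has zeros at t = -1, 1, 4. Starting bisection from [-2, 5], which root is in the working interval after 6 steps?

f(1.5) = 3.125 > 0, so the root lies in [1.5, 5]
f(3.25) = 7.171875 > 0, so the root lies in [3.25, 5]
f(4.125) = -2.001953 < 0, so the root lies in [3.25, 4.125]
f(3.6875) = 3.9368 > 0, so the root lies in [3.6875, 4.125]
f(3.90625) = 1.3368 > 0, so the root lies in [3.90625, 4.125]
f(4.015625) = -0.2363 < 0, so the root lies in [3.90625, 4.015625]

4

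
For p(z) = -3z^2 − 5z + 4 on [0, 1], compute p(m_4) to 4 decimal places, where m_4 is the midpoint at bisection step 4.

0.2383

p(0.5) = 0.75 > 0, so the root lies in [0.5, 1]
p(0.75) = -1.4375 < 0, so the root lies in [0.5, 0.75]
p(0.625) = -0.296875 < 0, so the root lies in [0.5, 0.625]
p(0.5625) = 0.2383 > 0, so the root lies in [0.5625, 0.625]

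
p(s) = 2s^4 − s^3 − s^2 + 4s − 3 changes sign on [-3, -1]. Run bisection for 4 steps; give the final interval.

s = -2 gives p = 25, positive; keep [-2, -1]
s = -1.5 gives p = 2.25, positive; keep [-1.5, -1]
s = -1.25 gives p = -2.726562, negative; keep [-1.5, -1.25]
s = -1.375 gives p = -0.6421, negative; keep [-1.5, -1.375]

[-1.5, -1.375]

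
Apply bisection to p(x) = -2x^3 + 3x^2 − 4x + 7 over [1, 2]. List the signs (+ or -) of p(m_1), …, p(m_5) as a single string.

midpoint 1.5: p = 1 > 0 → [1.5, 2]
midpoint 1.75: p = -1.53125 < 0 → [1.5, 1.75]
midpoint 1.625: p = -0.160156 < 0 → [1.5, 1.625]
midpoint 1.5625: p = 0.4448 > 0 → [1.5625, 1.625]
midpoint 1.59375: p = 0.1487 > 0 → [1.59375, 1.625]

+--++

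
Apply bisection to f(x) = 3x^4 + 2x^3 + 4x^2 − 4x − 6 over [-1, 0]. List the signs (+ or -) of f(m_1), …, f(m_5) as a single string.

midpoint -0.5: f = -3.0625 < 0 → [-1, -0.5]
midpoint -0.75: f = -0.644531 < 0 → [-1, -0.75]
midpoint -0.875: f = 0.981201 > 0 → [-0.875, -0.75]
midpoint -0.8125: f = 0.1253 > 0 → [-0.8125, -0.75]
midpoint -0.78125: f = -0.2697 < 0 → [-0.8125, -0.78125]

--++-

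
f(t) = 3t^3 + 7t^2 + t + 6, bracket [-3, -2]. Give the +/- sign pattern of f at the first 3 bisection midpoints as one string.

midpoint -2.5: f = 0.375 > 0 → [-3, -2.5]
midpoint -2.75: f = -6.203125 < 0 → [-2.75, -2.5]
midpoint -2.625: f = -2.654297 < 0 → [-2.625, -2.5]

+--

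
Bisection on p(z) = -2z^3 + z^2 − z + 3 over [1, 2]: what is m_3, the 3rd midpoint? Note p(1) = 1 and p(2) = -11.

1.125

p(1.5) = -3 < 0, so the root lies in [1, 1.5]
p(1.25) = -0.59375 < 0, so the root lies in [1, 1.25]
p(1.125) = 0.292969 > 0, so the root lies in [1.125, 1.25]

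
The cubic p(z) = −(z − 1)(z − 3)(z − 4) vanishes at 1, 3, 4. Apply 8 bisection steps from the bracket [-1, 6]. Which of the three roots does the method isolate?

1

midpoint 2.5: p = -1.125 < 0 → [-1, 2.5]
midpoint 0.75: p = 1.828125 > 0 → [0.75, 2.5]
midpoint 1.625: p = -2.041016 < 0 → [0.75, 1.625]
midpoint 1.1875: p = -0.9558 < 0 → [0.75, 1.1875]
midpoint 0.96875: p = 0.1924 > 0 → [0.96875, 1.1875]
midpoint 1.078125: p = -0.4387 < 0 → [0.96875, 1.078125]
midpoint 1.0234375: p = -0.1379 < 0 → [0.96875, 1.0234375]
midpoint 0.99609375: p = 0.0235 > 0 → [0.99609375, 1.0234375]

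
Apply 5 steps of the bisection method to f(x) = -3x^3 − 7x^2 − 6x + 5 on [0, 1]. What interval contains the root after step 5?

[0.46875, 0.5]

midpoint 0.5: f = -0.125 < 0 → [0, 0.5]
midpoint 0.25: f = 3.015625 > 0 → [0.25, 0.5]
midpoint 0.375: f = 1.607422 > 0 → [0.375, 0.5]
midpoint 0.4375: f = 0.7839 > 0 → [0.4375, 0.5]
midpoint 0.46875: f = 0.3404 > 0 → [0.46875, 0.5]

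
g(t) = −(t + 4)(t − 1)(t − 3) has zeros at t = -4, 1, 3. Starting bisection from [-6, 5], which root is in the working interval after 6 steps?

g(-0.5) = -18.375 < 0, so the root lies in [-6, -0.5]
g(-3.25) = -19.921875 < 0, so the root lies in [-6, -3.25]
g(-4.625) = 26.806641 > 0, so the root lies in [-4.625, -3.25]
g(-3.9375) = -2.1409 < 0, so the root lies in [-4.625, -3.9375]
g(-4.28125) = 10.8152 > 0, so the root lies in [-4.28125, -3.9375]
g(-4.109375) = 3.973 > 0, so the root lies in [-4.109375, -3.9375]

-4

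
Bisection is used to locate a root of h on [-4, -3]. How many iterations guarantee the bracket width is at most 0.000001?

Width after n steps is 1/2^n. Need 2^n ≥ 1/0.000001 = 1000000.
2^19 = 524288 < 1000000 ≤ 2^20 = 1048576, so n = 20.

20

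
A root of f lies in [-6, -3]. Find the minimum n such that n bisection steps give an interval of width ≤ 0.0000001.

Width after n steps is 3/2^n. Need 2^n ≥ 3/0.0000001 = 30000000.
2^24 = 16777216 < 30000000 ≤ 2^25 = 33554432, so n = 25.

25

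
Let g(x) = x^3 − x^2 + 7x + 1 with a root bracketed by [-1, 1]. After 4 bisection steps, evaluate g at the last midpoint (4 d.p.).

midpoint 0: g = 1 > 0 → [-1, 0]
midpoint -0.5: g = -2.875 < 0 → [-0.5, 0]
midpoint -0.25: g = -0.828125 < 0 → [-0.25, 0]
midpoint -0.125: g = 0.1074 > 0 → [-0.25, -0.125]

0.1074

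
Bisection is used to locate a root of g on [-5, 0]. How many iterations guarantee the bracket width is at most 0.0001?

Width after n steps is 5/2^n. Need 2^n ≥ 5/0.0001 = 50000.
2^15 = 32768 < 50000 ≤ 2^16 = 65536, so n = 16.

16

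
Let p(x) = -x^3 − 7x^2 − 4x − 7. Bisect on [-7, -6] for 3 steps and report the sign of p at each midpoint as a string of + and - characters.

-++

p(-6.5) = -2.125 < 0, so the root lies in [-7, -6.5]
p(-6.75) = 8.609375 > 0, so the root lies in [-6.75, -6.5]
p(-6.625) = 3.041016 > 0, so the root lies in [-6.625, -6.5]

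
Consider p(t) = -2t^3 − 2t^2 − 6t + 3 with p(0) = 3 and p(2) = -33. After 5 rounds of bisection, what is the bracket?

midpoint 1: p = -7 < 0 → [0, 1]
midpoint 0.5: p = -0.75 < 0 → [0, 0.5]
midpoint 0.25: p = 1.34375 > 0 → [0.25, 0.5]
midpoint 0.375: p = 0.3633 > 0 → [0.375, 0.5]
midpoint 0.4375: p = -0.1753 < 0 → [0.375, 0.4375]

[0.375, 0.4375]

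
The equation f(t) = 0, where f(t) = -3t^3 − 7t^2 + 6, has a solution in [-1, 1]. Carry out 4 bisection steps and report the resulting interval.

[0.75, 0.875]

midpoint 0: f = 6 > 0 → [0, 1]
midpoint 0.5: f = 3.875 > 0 → [0.5, 1]
midpoint 0.75: f = 0.796875 > 0 → [0.75, 1]
midpoint 0.875: f = -1.3691 < 0 → [0.75, 0.875]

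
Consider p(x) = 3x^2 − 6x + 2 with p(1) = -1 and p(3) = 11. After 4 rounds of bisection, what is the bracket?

[1.5, 1.625]

midpoint 2: p = 2 > 0 → [1, 2]
midpoint 1.5: p = -0.25 < 0 → [1.5, 2]
midpoint 1.75: p = 0.6875 > 0 → [1.5, 1.75]
midpoint 1.625: p = 0.1719 > 0 → [1.5, 1.625]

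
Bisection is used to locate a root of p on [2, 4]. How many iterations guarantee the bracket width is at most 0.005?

9

Width after n steps is 2/2^n. Need 2^n ≥ 2/0.005 = 400.
2^8 = 256 < 400 ≤ 2^9 = 512, so n = 9.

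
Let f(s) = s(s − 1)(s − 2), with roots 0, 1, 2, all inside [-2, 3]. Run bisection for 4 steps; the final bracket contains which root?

0

s = 0.5 gives f = 0.375, positive; keep [-2, 0.5]
s = -0.75 gives f = -3.609375, negative; keep [-0.75, 0.5]
s = -0.125 gives f = -0.298828, negative; keep [-0.125, 0.5]
s = 0.1875 gives f = 0.2761, positive; keep [-0.125, 0.1875]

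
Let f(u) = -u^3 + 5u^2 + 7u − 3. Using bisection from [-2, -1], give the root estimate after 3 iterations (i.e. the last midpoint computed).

m = -1.5, f(m) = 1.125 (+); new bracket [-1.5, -1]
m = -1.25, f(m) = -1.984375 (−); new bracket [-1.5, -1.25]
m = -1.375, f(m) = -0.572266 (−); new bracket [-1.5, -1.375]

-1.375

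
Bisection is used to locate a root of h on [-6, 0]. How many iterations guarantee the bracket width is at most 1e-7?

26

Width after n steps is 6/2^n. Need 2^n ≥ 6/1e-7 = 60000000.
2^25 = 33554432 < 60000000 ≤ 2^26 = 67108864, so n = 26.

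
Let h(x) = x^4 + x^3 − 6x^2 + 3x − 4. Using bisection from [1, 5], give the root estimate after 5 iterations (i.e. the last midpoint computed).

h(3) = 59 > 0, so the root lies in [1, 3]
h(2) = 2 > 0, so the root lies in [1, 2]
h(1.5) = -4.5625 < 0, so the root lies in [1.5, 2]
h(1.75) = -2.3867 < 0, so the root lies in [1.75, 2]
h(1.875) = -0.5173 < 0, so the root lies in [1.875, 2]

1.875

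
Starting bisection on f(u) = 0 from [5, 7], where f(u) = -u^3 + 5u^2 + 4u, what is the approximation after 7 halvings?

f(6) = -12 < 0, so the root lies in [5, 6]
f(5.5) = 6.875 > 0, so the root lies in [5.5, 6]
f(5.75) = -1.796875 < 0, so the root lies in [5.5, 5.75]
f(5.625) = 2.7246 > 0, so the root lies in [5.625, 5.75]
f(5.6875) = 0.511 > 0, so the root lies in [5.6875, 5.75]
f(5.71875) = -0.6311 < 0, so the root lies in [5.6875, 5.71875]
f(5.703125) = -0.0571 < 0, so the root lies in [5.6875, 5.703125]

5.703125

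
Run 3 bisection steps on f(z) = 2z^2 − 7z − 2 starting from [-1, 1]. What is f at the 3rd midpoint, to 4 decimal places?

f(0) = -2 < 0, so the root lies in [-1, 0]
f(-0.5) = 2 > 0, so the root lies in [-0.5, 0]
f(-0.25) = -0.125 < 0, so the root lies in [-0.5, -0.25]

-0.1250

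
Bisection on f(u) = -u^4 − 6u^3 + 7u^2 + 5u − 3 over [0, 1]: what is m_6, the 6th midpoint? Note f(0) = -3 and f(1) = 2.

u = 0.5 gives f = 0.4375, positive; keep [0, 0.5]
u = 0.25 gives f = -1.410156, negative; keep [0.25, 0.5]
u = 0.375 gives f = -0.476807, negative; keep [0.375, 0.5]
u = 0.4375 gives f = -0.0117, negative; keep [0.4375, 0.5]
u = 0.46875 gives f = 0.2156, positive; keep [0.4375, 0.46875]
u = 0.453125 gives f = 0.1025, positive; keep [0.4375, 0.453125]

0.453125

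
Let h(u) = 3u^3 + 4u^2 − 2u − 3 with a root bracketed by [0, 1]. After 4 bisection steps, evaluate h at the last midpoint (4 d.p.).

-0.3752

midpoint 0.5: h = -2.625 < 0 → [0.5, 1]
midpoint 0.75: h = -0.984375 < 0 → [0.75, 1]
midpoint 0.875: h = 0.322266 > 0 → [0.75, 0.875]
midpoint 0.8125: h = -0.3752 < 0 → [0.8125, 0.875]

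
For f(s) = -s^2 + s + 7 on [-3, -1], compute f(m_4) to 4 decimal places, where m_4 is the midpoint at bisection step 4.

0.3594

f(-2) = 1 > 0, so the root lies in [-3, -2]
f(-2.5) = -1.75 < 0, so the root lies in [-2.5, -2]
f(-2.25) = -0.3125 < 0, so the root lies in [-2.25, -2]
f(-2.125) = 0.3594 > 0, so the root lies in [-2.25, -2.125]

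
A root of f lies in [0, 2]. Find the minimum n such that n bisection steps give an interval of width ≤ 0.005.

Width after n steps is 2/2^n. Need 2^n ≥ 2/0.005 = 400.
2^8 = 256 < 400 ≤ 2^9 = 512, so n = 9.

9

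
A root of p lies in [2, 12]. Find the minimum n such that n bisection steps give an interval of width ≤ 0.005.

11

Width after n steps is 10/2^n. Need 2^n ≥ 10/0.005 = 2000.
2^10 = 1024 < 2000 ≤ 2^11 = 2048, so n = 11.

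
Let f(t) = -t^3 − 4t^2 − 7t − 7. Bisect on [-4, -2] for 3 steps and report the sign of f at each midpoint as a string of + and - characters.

m = -3, f(m) = 5 (+); new bracket [-3, -2]
m = -2.5, f(m) = 1.125 (+); new bracket [-2.5, -2]
m = -2.25, f(m) = -0.109375 (−); new bracket [-2.5, -2.25]

++-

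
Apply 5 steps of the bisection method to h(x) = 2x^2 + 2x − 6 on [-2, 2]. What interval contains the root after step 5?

midpoint 0: h = -6 < 0 → [0, 2]
midpoint 1: h = -2 < 0 → [1, 2]
midpoint 1.5: h = 1.5 > 0 → [1, 1.5]
midpoint 1.25: h = -0.375 < 0 → [1.25, 1.5]
midpoint 1.375: h = 0.5312 > 0 → [1.25, 1.375]

[1.25, 1.375]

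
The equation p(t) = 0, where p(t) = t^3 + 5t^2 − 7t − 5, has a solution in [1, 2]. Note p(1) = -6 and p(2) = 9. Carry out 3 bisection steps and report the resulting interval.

[1.5, 1.625]

m = 1.5, p(m) = -0.875 (−); new bracket [1.5, 2]
m = 1.75, p(m) = 3.421875 (+); new bracket [1.5, 1.75]
m = 1.625, p(m) = 1.119141 (+); new bracket [1.5, 1.625]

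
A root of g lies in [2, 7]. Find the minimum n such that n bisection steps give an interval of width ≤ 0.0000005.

24

Width after n steps is 5/2^n. Need 2^n ≥ 5/0.0000005 = 10000000.
2^23 = 8388608 < 10000000 ≤ 2^24 = 16777216, so n = 24.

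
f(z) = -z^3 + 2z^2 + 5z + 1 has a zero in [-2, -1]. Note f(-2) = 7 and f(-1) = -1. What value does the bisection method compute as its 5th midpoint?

midpoint -1.5: f = 1.375 > 0 → [-1.5, -1]
midpoint -1.25: f = -0.171875 < 0 → [-1.5, -1.25]
midpoint -1.375: f = 0.505859 > 0 → [-1.375, -1.25]
midpoint -1.3125: f = 0.1438 > 0 → [-1.3125, -1.25]
midpoint -1.28125: f = -0.0197 < 0 → [-1.3125, -1.28125]

-1.28125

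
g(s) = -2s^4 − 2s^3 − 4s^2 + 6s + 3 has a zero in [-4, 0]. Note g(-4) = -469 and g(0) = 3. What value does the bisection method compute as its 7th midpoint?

-0.40625

s = -2 gives g = -41, negative; keep [-2, 0]
s = -1 gives g = -7, negative; keep [-1, 0]
s = -0.5 gives g = -0.875, negative; keep [-0.5, 0]
s = -0.25 gives g = 1.2734, positive; keep [-0.5, -0.25]
s = -0.375 gives g = 0.2534, positive; keep [-0.5, -0.375]
s = -0.4375 gives g = -0.2964, negative; keep [-0.4375, -0.375]
s = -0.40625 gives g = -0.018, negative; keep [-0.40625, -0.375]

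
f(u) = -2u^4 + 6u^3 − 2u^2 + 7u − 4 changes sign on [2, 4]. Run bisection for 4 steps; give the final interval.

[2.875, 3]

f(3) = -1 < 0, so the root lies in [2, 3]
f(2.5) = 16.625 > 0, so the root lies in [2.5, 3]
f(2.75) = 10.523438 > 0, so the root lies in [2.75, 3]
f(2.875) = 5.5347 > 0, so the root lies in [2.875, 3]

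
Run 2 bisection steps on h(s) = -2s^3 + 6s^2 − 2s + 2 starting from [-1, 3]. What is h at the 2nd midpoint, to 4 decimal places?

h(1) = 4 > 0, so the root lies in [1, 3]
h(2) = 6 > 0, so the root lies in [2, 3]

6.0000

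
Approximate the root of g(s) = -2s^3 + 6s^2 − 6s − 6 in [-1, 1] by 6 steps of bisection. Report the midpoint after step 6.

-0.59375

g(0) = -6 < 0, so the root lies in [-1, 0]
g(-0.5) = -1.25 < 0, so the root lies in [-1, -0.5]
g(-0.75) = 2.71875 > 0, so the root lies in [-0.75, -0.5]
g(-0.625) = 0.582 > 0, so the root lies in [-0.625, -0.5]
g(-0.5625) = -0.3706 < 0, so the root lies in [-0.625, -0.5625]
g(-0.59375) = 0.0964 > 0, so the root lies in [-0.59375, -0.5625]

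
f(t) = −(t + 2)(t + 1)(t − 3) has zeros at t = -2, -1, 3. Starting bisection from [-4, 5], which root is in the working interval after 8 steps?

m = 0.5, f(m) = 9.375 (+); new bracket [0.5, 5]
m = 2.75, f(m) = 4.453125 (+); new bracket [2.75, 5]
m = 3.875, f(m) = -25.060547 (−); new bracket [2.75, 3.875]
m = 3.3125, f(m) = -7.1594 (−); new bracket [2.75, 3.3125]
m = 3.03125, f(m) = -0.6338 (−); new bracket [2.75, 3.03125]
m = 2.890625, f(m) = 2.0811 (+); new bracket [2.890625, 3.03125]
m = 2.9609375, f(m) = 0.7676 (+); new bracket [2.9609375, 3.03125]
m = 2.99609375, f(m) = 0.078 (+); new bracket [2.99609375, 3.03125]

3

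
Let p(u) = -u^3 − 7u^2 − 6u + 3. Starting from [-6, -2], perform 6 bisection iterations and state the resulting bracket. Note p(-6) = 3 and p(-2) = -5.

p(-4) = -21 < 0, so the root lies in [-6, -4]
p(-5) = -17 < 0, so the root lies in [-6, -5]
p(-5.5) = -9.375 < 0, so the root lies in [-6, -5.5]
p(-5.75) = -3.8281 < 0, so the root lies in [-6, -5.75]
p(-5.875) = -0.5801 < 0, so the root lies in [-6, -5.875]
p(-5.9375) = 1.1677 > 0, so the root lies in [-5.9375, -5.875]

[-5.9375, -5.875]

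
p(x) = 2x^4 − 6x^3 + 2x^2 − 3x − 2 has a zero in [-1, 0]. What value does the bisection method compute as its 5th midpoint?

-0.40625

x = -0.5 gives p = 0.875, positive; keep [-0.5, 0]
x = -0.25 gives p = -1.023438, negative; keep [-0.5, -0.25]
x = -0.375 gives p = -0.237793, negative; keep [-0.5, -0.375]
x = -0.4375 gives p = 0.271, positive; keep [-0.4375, -0.375]
x = -0.40625 gives p = 0.0056, positive; keep [-0.40625, -0.375]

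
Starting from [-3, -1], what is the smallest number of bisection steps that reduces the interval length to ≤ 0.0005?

12

Width after n steps is 2/2^n. Need 2^n ≥ 2/0.0005 = 4000.
2^11 = 2048 < 4000 ≤ 2^12 = 4096, so n = 12.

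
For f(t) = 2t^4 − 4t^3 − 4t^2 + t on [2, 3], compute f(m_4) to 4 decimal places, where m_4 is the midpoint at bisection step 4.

0.4868

f(2.5) = -6.875 < 0, so the root lies in [2.5, 3]
f(2.75) = 3.695312 > 0, so the root lies in [2.5, 2.75]
f(2.625) = -2.327637 < 0, so the root lies in [2.625, 2.75]
f(2.6875) = 0.4868 > 0, so the root lies in [2.625, 2.6875]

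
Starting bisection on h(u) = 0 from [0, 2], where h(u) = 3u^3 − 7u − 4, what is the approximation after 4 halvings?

midpoint 1: h = -8 < 0 → [1, 2]
midpoint 1.5: h = -4.375 < 0 → [1.5, 2]
midpoint 1.75: h = -0.171875 < 0 → [1.75, 2]
midpoint 1.875: h = 2.6504 > 0 → [1.75, 1.875]

1.875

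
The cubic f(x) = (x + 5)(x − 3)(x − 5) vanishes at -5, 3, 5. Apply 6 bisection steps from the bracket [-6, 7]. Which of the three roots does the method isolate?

-5

m = 0.5, f(m) = 61.875 (+); new bracket [-6, 0.5]
m = -2.75, f(m) = 100.265625 (+); new bracket [-6, -2.75]
m = -4.375, f(m) = 43.212891 (+); new bracket [-6, -4.375]
m = -5.1875, f(m) = -15.6394 (−); new bracket [-5.1875, -4.375]
m = -4.78125, f(m) = 16.6491 (+); new bracket [-5.1875, -4.78125]
m = -4.984375, f(m) = 1.2456 (+); new bracket [-5.1875, -4.984375]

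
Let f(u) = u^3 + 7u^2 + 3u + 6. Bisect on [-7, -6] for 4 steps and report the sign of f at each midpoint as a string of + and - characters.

f(-6.5) = 7.625 > 0, so the root lies in [-7, -6.5]
f(-6.75) = -2.859375 < 0, so the root lies in [-6.75, -6.5]
f(-6.625) = 2.583984 > 0, so the root lies in [-6.75, -6.625]
f(-6.6875) = -0.0867 < 0, so the root lies in [-6.6875, -6.625]

+-+-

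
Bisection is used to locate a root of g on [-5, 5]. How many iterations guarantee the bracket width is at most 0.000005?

Width after n steps is 10/2^n. Need 2^n ≥ 10/0.000005 = 2000000.
2^20 = 1048576 < 2000000 ≤ 2^21 = 2097152, so n = 21.

21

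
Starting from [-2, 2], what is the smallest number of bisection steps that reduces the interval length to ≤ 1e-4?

Width after n steps is 4/2^n. Need 2^n ≥ 4/1e-4 = 40000.
2^15 = 32768 < 40000 ≤ 2^16 = 65536, so n = 16.

16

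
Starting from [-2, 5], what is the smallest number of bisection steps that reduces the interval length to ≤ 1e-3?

13

Width after n steps is 7/2^n. Need 2^n ≥ 7/1e-3 = 7000.
2^12 = 4096 < 7000 ≤ 2^13 = 8192, so n = 13.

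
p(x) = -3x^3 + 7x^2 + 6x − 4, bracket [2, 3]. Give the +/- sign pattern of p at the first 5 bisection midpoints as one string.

x = 2.5 gives p = 7.875, positive; keep [2.5, 3]
x = 2.75 gives p = 3.046875, positive; keep [2.75, 3]
x = 2.875 gives p = -0.181641, negative; keep [2.75, 2.875]
x = 2.8125 gives p = 1.5042, positive; keep [2.8125, 2.875]
x = 2.84375 gives p = 0.6794, positive; keep [2.84375, 2.875]

++-++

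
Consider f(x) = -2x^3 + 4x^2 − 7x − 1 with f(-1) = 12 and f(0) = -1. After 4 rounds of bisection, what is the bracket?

f(-0.5) = 3.75 > 0, so the root lies in [-0.5, 0]
f(-0.25) = 1.03125 > 0, so the root lies in [-0.25, 0]
f(-0.125) = -0.058594 < 0, so the root lies in [-0.25, -0.125]
f(-0.1875) = 0.4663 > 0, so the root lies in [-0.1875, -0.125]

[-0.1875, -0.125]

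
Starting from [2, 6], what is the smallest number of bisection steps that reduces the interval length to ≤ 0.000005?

Width after n steps is 4/2^n. Need 2^n ≥ 4/0.000005 = 800000.
2^19 = 524288 < 800000 ≤ 2^20 = 1048576, so n = 20.

20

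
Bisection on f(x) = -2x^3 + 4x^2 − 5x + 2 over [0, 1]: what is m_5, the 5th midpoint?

x = 0.5 gives f = 0.25, positive; keep [0.5, 1]
x = 0.75 gives f = -0.34375, negative; keep [0.5, 0.75]
x = 0.625 gives f = -0.050781, negative; keep [0.5, 0.625]
x = 0.5625 gives f = 0.0972, positive; keep [0.5625, 0.625]
x = 0.59375 gives f = 0.0228, positive; keep [0.59375, 0.625]

0.59375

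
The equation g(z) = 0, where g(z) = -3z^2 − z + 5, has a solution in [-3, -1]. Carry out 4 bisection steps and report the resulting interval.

[-1.5, -1.375]

z = -2 gives g = -5, negative; keep [-2, -1]
z = -1.5 gives g = -0.25, negative; keep [-1.5, -1]
z = -1.25 gives g = 1.5625, positive; keep [-1.5, -1.25]
z = -1.375 gives g = 0.7031, positive; keep [-1.5, -1.375]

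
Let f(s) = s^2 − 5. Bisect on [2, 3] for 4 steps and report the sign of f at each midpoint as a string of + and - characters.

++--

m = 2.5, f(m) = 1.25 (+); new bracket [2, 2.5]
m = 2.25, f(m) = 0.0625 (+); new bracket [2, 2.25]
m = 2.125, f(m) = -0.484375 (−); new bracket [2.125, 2.25]
m = 2.1875, f(m) = -0.2148 (−); new bracket [2.1875, 2.25]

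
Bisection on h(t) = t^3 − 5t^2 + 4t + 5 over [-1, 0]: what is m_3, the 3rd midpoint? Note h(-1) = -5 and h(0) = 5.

m = -0.5, h(m) = 1.625 (+); new bracket [-1, -0.5]
m = -0.75, h(m) = -1.234375 (−); new bracket [-0.75, -0.5]
m = -0.625, h(m) = 0.302734 (+); new bracket [-0.75, -0.625]

-0.625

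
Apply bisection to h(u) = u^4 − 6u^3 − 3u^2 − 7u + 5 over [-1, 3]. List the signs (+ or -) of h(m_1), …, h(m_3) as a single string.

m = 1, h(m) = -10 (−); new bracket [-1, 1]
m = 0, h(m) = 5 (+); new bracket [0, 1]
m = 0.5, h(m) = 0.0625 (+); new bracket [0.5, 1]

-++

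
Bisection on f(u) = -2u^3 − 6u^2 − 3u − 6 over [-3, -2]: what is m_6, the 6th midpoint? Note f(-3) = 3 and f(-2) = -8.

-2.828125

f(-2.5) = -4.75 < 0, so the root lies in [-3, -2.5]
f(-2.75) = -1.53125 < 0, so the root lies in [-3, -2.75]
f(-2.875) = 0.558594 > 0, so the root lies in [-2.875, -2.75]
f(-2.8125) = -0.5288 < 0, so the root lies in [-2.875, -2.8125]
f(-2.84375) = 0.0041 > 0, so the root lies in [-2.84375, -2.8125]
f(-2.828125) = -0.265 < 0, so the root lies in [-2.84375, -2.828125]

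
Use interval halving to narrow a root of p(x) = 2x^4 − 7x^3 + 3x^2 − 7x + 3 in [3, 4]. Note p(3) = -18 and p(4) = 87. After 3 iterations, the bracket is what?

m = 3.5, p(m) = 15.25 (+); new bracket [3, 3.5]
m = 3.25, p(m) = -5.226562 (−); new bracket [3.25, 3.5]
m = 3.375, p(m) = 3.936035 (+); new bracket [3.25, 3.375]

[3.25, 3.375]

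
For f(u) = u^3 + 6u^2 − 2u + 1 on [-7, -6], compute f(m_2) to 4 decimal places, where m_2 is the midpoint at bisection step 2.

f(-6.5) = -7.125 < 0, so the root lies in [-6.5, -6]
f(-6.25) = 3.734375 > 0, so the root lies in [-6.5, -6.25]

3.7344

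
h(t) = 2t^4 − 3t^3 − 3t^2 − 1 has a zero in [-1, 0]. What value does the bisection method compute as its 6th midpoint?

-0.890625

m = -0.5, h(m) = -1.25 (−); new bracket [-1, -0.5]
m = -0.75, h(m) = -0.789062 (−); new bracket [-1, -0.75]
m = -0.875, h(m) = -0.114746 (−); new bracket [-1, -0.875]
m = -0.9375, h(m) = 0.3802 (+); new bracket [-0.9375, -0.875]
m = -0.90625, h(m) = 0.118 (+); new bracket [-0.90625, -0.875]
m = -0.890625, h(m) = -0.0019 (−); new bracket [-0.90625, -0.890625]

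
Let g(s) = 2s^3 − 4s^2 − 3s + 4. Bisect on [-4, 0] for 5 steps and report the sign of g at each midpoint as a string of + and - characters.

-+---

midpoint -2: g = -22 < 0 → [-2, 0]
midpoint -1: g = 1 > 0 → [-2, -1]
midpoint -1.5: g = -7.25 < 0 → [-1.5, -1]
midpoint -1.25: g = -2.4062 < 0 → [-1.25, -1]
midpoint -1.125: g = -0.5352 < 0 → [-1.125, -1]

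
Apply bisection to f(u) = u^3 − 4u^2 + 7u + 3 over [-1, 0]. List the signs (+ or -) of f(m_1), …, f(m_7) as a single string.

midpoint -0.5: f = -1.625 < 0 → [-0.5, 0]
midpoint -0.25: f = 0.984375 > 0 → [-0.5, -0.25]
midpoint -0.375: f = -0.240234 < 0 → [-0.375, -0.25]
midpoint -0.3125: f = 0.3914 > 0 → [-0.375, -0.3125]
midpoint -0.34375: f = 0.0805 > 0 → [-0.375, -0.34375]
midpoint -0.359375: f = -0.0786 < 0 → [-0.359375, -0.34375]
midpoint -0.3515625: f = 0.0012 > 0 → [-0.359375, -0.3515625]

-+-++-+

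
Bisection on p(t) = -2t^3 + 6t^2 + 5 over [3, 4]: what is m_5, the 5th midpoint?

3.21875

midpoint 3.5: p = -7.25 < 0 → [3, 3.5]
midpoint 3.25: p = -0.28125 < 0 → [3, 3.25]
midpoint 3.125: p = 2.558594 > 0 → [3.125, 3.25]
midpoint 3.1875: p = 1.1899 > 0 → [3.1875, 3.25]
midpoint 3.21875: p = 0.4673 > 0 → [3.21875, 3.25]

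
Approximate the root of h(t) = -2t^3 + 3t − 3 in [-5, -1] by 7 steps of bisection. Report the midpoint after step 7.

t = -3 gives h = 42, positive; keep [-3, -1]
t = -2 gives h = 7, positive; keep [-2, -1]
t = -1.5 gives h = -0.75, negative; keep [-2, -1.5]
t = -1.75 gives h = 2.4688, positive; keep [-1.75, -1.5]
t = -1.625 gives h = 0.707, positive; keep [-1.625, -1.5]
t = -1.5625 gives h = -0.0581, negative; keep [-1.625, -1.5625]
t = -1.59375 gives h = 0.3151, positive; keep [-1.59375, -1.5625]

-1.59375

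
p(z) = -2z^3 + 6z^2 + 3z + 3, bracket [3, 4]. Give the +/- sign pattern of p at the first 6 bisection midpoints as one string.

+---+-

m = 3.5, p(m) = 1.25 (+); new bracket [3.5, 4]
m = 3.75, p(m) = -6.84375 (−); new bracket [3.5, 3.75]
m = 3.625, p(m) = -2.550781 (−); new bracket [3.5, 3.625]
m = 3.5625, p(m) = -0.5903 (−); new bracket [3.5, 3.5625]
m = 3.53125, p(m) = 0.3447 (+); new bracket [3.53125, 3.5625]
m = 3.546875, p(m) = -0.1191 (−); new bracket [3.53125, 3.546875]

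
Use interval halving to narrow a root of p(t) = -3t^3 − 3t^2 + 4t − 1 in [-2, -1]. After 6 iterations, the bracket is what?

m = -1.5, p(m) = -3.625 (−); new bracket [-2, -1.5]
m = -1.75, p(m) = -1.109375 (−); new bracket [-2, -1.75]
m = -1.875, p(m) = 0.728516 (+); new bracket [-1.875, -1.75]
m = -1.8125, p(m) = -0.2424 (−); new bracket [-1.875, -1.8125]
m = -1.84375, p(m) = 0.2298 (+); new bracket [-1.84375, -1.8125]
m = -1.828125, p(m) = -0.0096 (−); new bracket [-1.84375, -1.828125]

[-1.84375, -1.828125]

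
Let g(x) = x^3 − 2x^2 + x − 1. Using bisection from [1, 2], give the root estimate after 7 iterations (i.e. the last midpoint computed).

1.7578125

x = 1.5 gives g = -0.625, negative; keep [1.5, 2]
x = 1.75 gives g = -0.015625, negative; keep [1.75, 2]
x = 1.875 gives g = 0.435547, positive; keep [1.75, 1.875]
x = 1.8125 gives g = 0.1965, positive; keep [1.75, 1.8125]
x = 1.78125 gives g = 0.0872, positive; keep [1.75, 1.78125]
x = 1.765625 gives g = 0.035, positive; keep [1.75, 1.765625]
x = 1.7578125 gives g = 0.0095, positive; keep [1.75, 1.7578125]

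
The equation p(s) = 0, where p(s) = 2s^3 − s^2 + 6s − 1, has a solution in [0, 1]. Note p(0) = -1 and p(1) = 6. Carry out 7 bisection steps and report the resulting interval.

midpoint 0.5: p = 2 > 0 → [0, 0.5]
midpoint 0.25: p = 0.46875 > 0 → [0, 0.25]
midpoint 0.125: p = -0.261719 < 0 → [0.125, 0.25]
midpoint 0.1875: p = 0.103 > 0 → [0.125, 0.1875]
midpoint 0.15625: p = -0.0793 < 0 → [0.15625, 0.1875]
midpoint 0.171875: p = 0.0119 > 0 → [0.15625, 0.171875]
midpoint 0.1640625: p = -0.0337 < 0 → [0.1640625, 0.171875]

[0.1640625, 0.171875]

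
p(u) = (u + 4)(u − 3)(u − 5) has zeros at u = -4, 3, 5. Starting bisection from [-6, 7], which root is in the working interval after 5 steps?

p(0.5) = 50.625 > 0, so the root lies in [-6, 0.5]
p(-2.75) = 55.703125 > 0, so the root lies in [-6, -2.75]
p(-4.375) = -25.927734 < 0, so the root lies in [-4.375, -2.75]
p(-3.5625) = 24.5837 > 0, so the root lies in [-4.375, -3.5625]
p(-3.96875) = 1.9532 > 0, so the root lies in [-4.375, -3.96875]

-4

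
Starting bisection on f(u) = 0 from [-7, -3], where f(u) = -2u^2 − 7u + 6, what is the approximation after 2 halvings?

-4

m = -5, f(m) = -9 (−); new bracket [-5, -3]
m = -4, f(m) = 2 (+); new bracket [-5, -4]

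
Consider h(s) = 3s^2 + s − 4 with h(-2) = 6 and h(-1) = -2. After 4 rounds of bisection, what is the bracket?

[-1.375, -1.3125]

s = -1.5 gives h = 1.25, positive; keep [-1.5, -1]
s = -1.25 gives h = -0.5625, negative; keep [-1.5, -1.25]
s = -1.375 gives h = 0.296875, positive; keep [-1.375, -1.25]
s = -1.3125 gives h = -0.1445, negative; keep [-1.375, -1.3125]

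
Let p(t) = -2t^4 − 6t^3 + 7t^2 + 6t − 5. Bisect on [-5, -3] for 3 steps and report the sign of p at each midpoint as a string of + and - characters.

midpoint -4: p = -45 < 0 → [-4, -3]
midpoint -3.5: p = 16.875 > 0 → [-4, -3.5]
midpoint -3.75: p = -8.164062 < 0 → [-3.75, -3.5]

-+-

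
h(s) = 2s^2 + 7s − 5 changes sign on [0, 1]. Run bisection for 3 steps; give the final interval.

m = 0.5, h(m) = -1 (−); new bracket [0.5, 1]
m = 0.75, h(m) = 1.375 (+); new bracket [0.5, 0.75]
m = 0.625, h(m) = 0.15625 (+); new bracket [0.5, 0.625]

[0.5, 0.625]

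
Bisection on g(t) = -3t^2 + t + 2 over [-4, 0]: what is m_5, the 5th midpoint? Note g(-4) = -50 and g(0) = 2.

-0.625

midpoint -2: g = -12 < 0 → [-2, 0]
midpoint -1: g = -2 < 0 → [-1, 0]
midpoint -0.5: g = 0.75 > 0 → [-1, -0.5]
midpoint -0.75: g = -0.4375 < 0 → [-0.75, -0.5]
midpoint -0.625: g = 0.2031 > 0 → [-0.75, -0.625]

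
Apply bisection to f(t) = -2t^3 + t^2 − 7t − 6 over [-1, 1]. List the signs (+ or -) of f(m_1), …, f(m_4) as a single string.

t = 0 gives f = -6, negative; keep [-1, 0]
t = -0.5 gives f = -2, negative; keep [-1, -0.5]
t = -0.75 gives f = 0.65625, positive; keep [-0.75, -0.5]
t = -0.625 gives f = -0.7461, negative; keep [-0.75, -0.625]

--+-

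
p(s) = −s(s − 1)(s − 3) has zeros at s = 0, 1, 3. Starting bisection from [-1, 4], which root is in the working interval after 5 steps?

3

m = 1.5, p(m) = 1.125 (+); new bracket [1.5, 4]
m = 2.75, p(m) = 1.203125 (+); new bracket [2.75, 4]
m = 3.375, p(m) = -3.005859 (−); new bracket [2.75, 3.375]
m = 3.0625, p(m) = -0.3948 (−); new bracket [2.75, 3.0625]
m = 2.90625, p(m) = 0.5194 (+); new bracket [2.90625, 3.0625]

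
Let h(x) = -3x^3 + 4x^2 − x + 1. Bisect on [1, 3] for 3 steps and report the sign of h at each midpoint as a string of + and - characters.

--+

x = 2 gives h = -9, negative; keep [1, 2]
x = 1.5 gives h = -1.625, negative; keep [1, 1.5]
x = 1.25 gives h = 0.140625, positive; keep [1.25, 1.5]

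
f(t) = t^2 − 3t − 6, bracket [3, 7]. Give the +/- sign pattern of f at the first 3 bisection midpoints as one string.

+-+

t = 5 gives f = 4, positive; keep [3, 5]
t = 4 gives f = -2, negative; keep [4, 5]
t = 4.5 gives f = 0.75, positive; keep [4, 4.5]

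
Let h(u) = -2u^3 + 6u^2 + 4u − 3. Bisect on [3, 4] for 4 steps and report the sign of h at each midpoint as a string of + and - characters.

midpoint 3.5: h = -1.25 < 0 → [3, 3.5]
midpoint 3.25: h = 4.71875 > 0 → [3.25, 3.5]
midpoint 3.375: h = 1.957031 > 0 → [3.375, 3.5]
midpoint 3.4375: h = 0.4106 > 0 → [3.4375, 3.5]

-+++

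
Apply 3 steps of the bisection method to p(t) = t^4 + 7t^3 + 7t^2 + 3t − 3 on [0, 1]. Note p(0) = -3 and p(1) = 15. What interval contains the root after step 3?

p(0.5) = 1.1875 > 0, so the root lies in [0, 0.5]
p(0.25) = -1.699219 < 0, so the root lies in [0.25, 0.5]
p(0.375) = -0.501709 < 0, so the root lies in [0.375, 0.5]

[0.375, 0.5]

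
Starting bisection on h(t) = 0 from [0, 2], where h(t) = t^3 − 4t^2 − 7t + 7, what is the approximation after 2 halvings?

m = 1, h(m) = -3 (−); new bracket [0, 1]
m = 0.5, h(m) = 2.625 (+); new bracket [0.5, 1]

0.5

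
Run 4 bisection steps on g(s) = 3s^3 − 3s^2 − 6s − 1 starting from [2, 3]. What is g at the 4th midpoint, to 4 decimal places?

0.1843

m = 2.5, g(m) = 12.125 (+); new bracket [2, 2.5]
m = 2.25, g(m) = 4.484375 (+); new bracket [2, 2.25]
m = 2.125, g(m) = 1.490234 (+); new bracket [2, 2.125]
m = 2.0625, g(m) = 0.1843 (+); new bracket [2, 2.0625]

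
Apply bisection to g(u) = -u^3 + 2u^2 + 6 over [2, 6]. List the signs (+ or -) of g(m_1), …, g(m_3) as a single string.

--+

m = 4, g(m) = -26 (−); new bracket [2, 4]
m = 3, g(m) = -3 (−); new bracket [2, 3]
m = 2.5, g(m) = 2.875 (+); new bracket [2.5, 3]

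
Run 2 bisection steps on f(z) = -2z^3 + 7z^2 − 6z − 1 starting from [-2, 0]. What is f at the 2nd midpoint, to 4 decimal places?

f(-1) = 14 > 0, so the root lies in [-1, 0]
f(-0.5) = 4 > 0, so the root lies in [-0.5, 0]

4.0000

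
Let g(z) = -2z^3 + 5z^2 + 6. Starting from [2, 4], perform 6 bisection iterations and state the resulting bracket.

[2.84375, 2.875]

z = 3 gives g = -3, negative; keep [2, 3]
z = 2.5 gives g = 6, positive; keep [2.5, 3]
z = 2.75 gives g = 2.21875, positive; keep [2.75, 3]
z = 2.875 gives g = -0.1992, negative; keep [2.75, 2.875]
z = 2.8125 gives g = 1.0562, positive; keep [2.8125, 2.875]
z = 2.84375 gives g = 0.4402, positive; keep [2.84375, 2.875]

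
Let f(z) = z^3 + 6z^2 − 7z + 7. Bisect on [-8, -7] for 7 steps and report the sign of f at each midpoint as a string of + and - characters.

z = -7.5 gives f = -24.875, negative; keep [-7.5, -7]
z = -7.25 gives f = -7.953125, negative; keep [-7.25, -7]
z = -7.125 gives f = -0.236328, negative; keep [-7.125, -7]
z = -7.0625 gives f = 3.4412, positive; keep [-7.125, -7.0625]
z = -7.09375 gives f = 1.6173, positive; keep [-7.125, -7.09375]
z = -7.109375 gives f = 0.6942, positive; keep [-7.125, -7.109375]
z = -7.1171875 gives f = 0.2299, positive; keep [-7.125, -7.1171875]

---++++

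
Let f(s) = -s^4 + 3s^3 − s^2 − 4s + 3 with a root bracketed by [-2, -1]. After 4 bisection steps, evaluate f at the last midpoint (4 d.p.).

-0.6724

f(-1.5) = -8.4375 < 0, so the root lies in [-1.5, -1]
f(-1.25) = -1.863281 < 0, so the root lies in [-1.25, -1]
f(-1.125) = 0.361084 > 0, so the root lies in [-1.25, -1.125]
f(-1.1875) = -0.6724 < 0, so the root lies in [-1.1875, -1.125]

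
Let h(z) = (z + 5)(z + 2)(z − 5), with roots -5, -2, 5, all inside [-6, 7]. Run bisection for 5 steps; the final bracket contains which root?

5

midpoint 0.5: h = -61.875 < 0 → [0.5, 7]
midpoint 3.75: h = -62.890625 < 0 → [3.75, 7]
midpoint 5.375: h = 28.693359 > 0 → [3.75, 5.375]
midpoint 4.5625: h = -27.4548 < 0 → [4.5625, 5.375]
midpoint 4.96875: h = -2.1709 < 0 → [4.96875, 5.375]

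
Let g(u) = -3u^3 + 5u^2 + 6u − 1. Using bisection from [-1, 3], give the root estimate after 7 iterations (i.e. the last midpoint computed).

u = 1 gives g = 7, positive; keep [1, 3]
u = 2 gives g = 7, positive; keep [2, 3]
u = 2.5 gives g = -1.625, negative; keep [2, 2.5]
u = 2.25 gives g = 3.6406, positive; keep [2.25, 2.5]
u = 2.375 gives g = 1.2637, positive; keep [2.375, 2.5]
u = 2.4375 gives g = -0.1145, negative; keep [2.375, 2.4375]
u = 2.40625 gives g = 0.5909, positive; keep [2.40625, 2.4375]

2.40625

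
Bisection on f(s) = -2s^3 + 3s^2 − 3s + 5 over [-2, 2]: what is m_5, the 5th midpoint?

1.625

f(0) = 5 > 0, so the root lies in [0, 2]
f(1) = 3 > 0, so the root lies in [1, 2]
f(1.5) = 0.5 > 0, so the root lies in [1.5, 2]
f(1.75) = -1.7812 < 0, so the root lies in [1.5, 1.75]
f(1.625) = -0.5352 < 0, so the root lies in [1.5, 1.625]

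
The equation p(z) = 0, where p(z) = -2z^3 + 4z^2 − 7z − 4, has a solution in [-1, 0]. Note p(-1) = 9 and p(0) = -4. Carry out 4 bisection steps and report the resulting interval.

[-0.5, -0.4375]

m = -0.5, p(m) = 0.75 (+); new bracket [-0.5, 0]
m = -0.25, p(m) = -1.96875 (−); new bracket [-0.5, -0.25]
m = -0.375, p(m) = -0.707031 (−); new bracket [-0.5, -0.375]
m = -0.4375, p(m) = -0.0044 (−); new bracket [-0.5, -0.4375]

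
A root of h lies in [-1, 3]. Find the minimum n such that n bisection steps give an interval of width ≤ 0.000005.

20

Width after n steps is 4/2^n. Need 2^n ≥ 4/0.000005 = 800000.
2^19 = 524288 < 800000 ≤ 2^20 = 1048576, so n = 20.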